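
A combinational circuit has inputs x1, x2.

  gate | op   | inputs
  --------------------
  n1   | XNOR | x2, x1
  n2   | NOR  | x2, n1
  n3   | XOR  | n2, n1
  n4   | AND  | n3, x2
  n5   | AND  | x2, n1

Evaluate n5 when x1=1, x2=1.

n1 = 1 XNOR 1 = 1
n5 = 1 AND 1 = 1

1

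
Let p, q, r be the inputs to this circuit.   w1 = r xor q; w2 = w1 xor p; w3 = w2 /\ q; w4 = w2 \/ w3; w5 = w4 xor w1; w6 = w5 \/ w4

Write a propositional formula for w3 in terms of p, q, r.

w1 = r xor q
w2 = w1 xor p = (r xor q) xor p
w3 = w2 /\ q = ((r xor q) xor p) /\ q

((r xor q) xor p) /\ q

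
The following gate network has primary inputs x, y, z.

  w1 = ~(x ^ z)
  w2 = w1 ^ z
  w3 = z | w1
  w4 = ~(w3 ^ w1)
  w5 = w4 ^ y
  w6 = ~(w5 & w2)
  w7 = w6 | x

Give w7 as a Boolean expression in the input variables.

(~(((~((z | (~(x ^ z))) ^ (~(x ^ z)))) ^ y) & ((~(x ^ z)) ^ z))) | x

w1 = ~(x ^ z)
w2 = w1 ^ z = (~(x ^ z)) ^ z
w3 = z | w1 = z | (~(x ^ z))
w4 = ~(w3 ^ w1) = ~((z | (~(x ^ z))) ^ (~(x ^ z)))
w5 = w4 ^ y = (~((z | (~(x ^ z))) ^ (~(x ^ z)))) ^ y
w6 = ~(w5 & w2) = ~(((~((z | (~(x ^ z))) ^ (~(x ^ z)))) ^ y) & ((~(x ^ z)) ^ z))
w7 = w6 | x = (~(((~((z | (~(x ^ z))) ^ (~(x ^ z)))) ^ y) & ((~(x ^ z)) ^ z))) | x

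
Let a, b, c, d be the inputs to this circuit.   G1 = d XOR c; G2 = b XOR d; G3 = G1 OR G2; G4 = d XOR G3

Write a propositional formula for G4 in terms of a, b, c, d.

G1 = d XOR c
G2 = b XOR d
G3 = G1 OR G2 = (d XOR c) OR (b XOR d)
G4 = d XOR G3 = d XOR ((d XOR c) OR (b XOR d))

d XOR ((d XOR c) OR (b XOR d))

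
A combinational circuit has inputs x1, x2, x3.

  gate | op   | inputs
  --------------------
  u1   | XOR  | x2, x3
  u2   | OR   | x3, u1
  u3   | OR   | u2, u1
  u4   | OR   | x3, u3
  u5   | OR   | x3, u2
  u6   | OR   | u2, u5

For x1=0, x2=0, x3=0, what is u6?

u1 = 0 XOR 0 = 0
u2 = 0 OR 0 = 0
u5 = 0 OR 0 = 0
u6 = 0 OR 0 = 0

0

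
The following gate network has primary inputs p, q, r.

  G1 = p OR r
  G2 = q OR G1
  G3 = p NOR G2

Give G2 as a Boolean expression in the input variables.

q OR (p OR r)

G1 = p OR r
G2 = q OR G1 = q OR (p OR r)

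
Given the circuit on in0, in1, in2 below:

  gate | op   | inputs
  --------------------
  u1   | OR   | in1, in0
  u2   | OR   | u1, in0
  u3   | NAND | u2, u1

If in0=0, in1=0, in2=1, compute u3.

u1 = 0 OR 0 = 0
u2 = 0 OR 0 = 0
u3 = 0 NAND 0 = 1

1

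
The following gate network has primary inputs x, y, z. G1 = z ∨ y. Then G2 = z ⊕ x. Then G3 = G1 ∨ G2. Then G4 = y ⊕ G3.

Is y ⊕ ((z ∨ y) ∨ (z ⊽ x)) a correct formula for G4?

No

G1 = z ∨ y
G2 = z ⊕ x
G3 = G1 ∨ G2 = (z ∨ y) ∨ (z ⊕ x)
G4 = y ⊕ G3 = y ⊕ ((z ∨ y) ∨ (z ⊕ x))
At x=0, y=0, z=0: circuit gives 0, formula gives 1.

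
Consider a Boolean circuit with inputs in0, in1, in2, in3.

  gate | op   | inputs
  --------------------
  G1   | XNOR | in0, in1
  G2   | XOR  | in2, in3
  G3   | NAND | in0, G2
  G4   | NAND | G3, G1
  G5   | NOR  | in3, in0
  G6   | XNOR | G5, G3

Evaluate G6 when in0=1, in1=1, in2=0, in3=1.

G2 = 0 XOR 1 = 1
G3 = 1 NAND 1 = 0
G5 = 1 NOR 1 = 0
G6 = 0 XNOR 0 = 1

1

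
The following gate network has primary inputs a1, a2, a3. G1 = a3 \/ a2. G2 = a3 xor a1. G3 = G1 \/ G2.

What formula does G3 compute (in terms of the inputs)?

(a3 \/ a2) \/ (a3 xor a1)

G1 = a3 \/ a2
G2 = a3 xor a1
G3 = G1 \/ G2 = (a3 \/ a2) \/ (a3 xor a1)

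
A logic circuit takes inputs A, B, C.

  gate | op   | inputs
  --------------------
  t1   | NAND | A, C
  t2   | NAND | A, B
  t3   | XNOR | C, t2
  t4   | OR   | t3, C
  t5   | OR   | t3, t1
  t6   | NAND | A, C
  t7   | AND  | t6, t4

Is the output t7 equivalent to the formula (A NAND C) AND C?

t2 = A NAND B
t3 = C XNOR t2 = C XNOR (A NAND B)
t4 = t3 OR C = (C XNOR (A NAND B)) OR C
t6 = A NAND C
t7 = t6 AND t4 = (A NAND C) AND ((C XNOR (A NAND B)) OR C)
At A=1, B=1, C=0: circuit gives 1, formula gives 0.

No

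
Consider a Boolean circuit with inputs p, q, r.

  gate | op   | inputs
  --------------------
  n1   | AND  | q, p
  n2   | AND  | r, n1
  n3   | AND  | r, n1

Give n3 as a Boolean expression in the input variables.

r AND (q AND p)

n1 = q AND p
n3 = r AND n1 = r AND (q AND p)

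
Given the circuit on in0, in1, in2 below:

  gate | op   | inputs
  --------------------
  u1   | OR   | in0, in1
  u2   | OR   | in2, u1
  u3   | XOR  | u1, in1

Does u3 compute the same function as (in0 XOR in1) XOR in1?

No

u1 = in0 OR in1
u3 = u1 XOR in1 = (in0 OR in1) XOR in1
At in0=1, in1=1, in2=0: circuit gives 0, formula gives 1.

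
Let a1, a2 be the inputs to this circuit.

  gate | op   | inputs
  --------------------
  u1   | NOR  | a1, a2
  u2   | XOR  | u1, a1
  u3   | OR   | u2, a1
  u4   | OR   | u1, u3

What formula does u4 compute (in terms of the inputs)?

(a1 NOR a2) OR (((a1 NOR a2) XOR a1) OR a1)

u1 = a1 NOR a2
u2 = u1 XOR a1 = (a1 NOR a2) XOR a1
u3 = u2 OR a1 = ((a1 NOR a2) XOR a1) OR a1
u4 = u1 OR u3 = (a1 NOR a2) OR (((a1 NOR a2) XOR a1) OR a1)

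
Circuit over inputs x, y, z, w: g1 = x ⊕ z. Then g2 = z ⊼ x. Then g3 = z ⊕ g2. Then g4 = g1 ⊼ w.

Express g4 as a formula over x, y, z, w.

(x ⊕ z) ⊼ w

g1 = x ⊕ z
g4 = g1 ⊼ w = (x ⊕ z) ⊼ w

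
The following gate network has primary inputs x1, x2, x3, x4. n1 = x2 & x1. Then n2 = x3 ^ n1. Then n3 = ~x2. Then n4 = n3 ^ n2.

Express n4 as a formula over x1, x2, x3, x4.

~x2 ^ (x3 ^ (x2 & x1))

n1 = x2 & x1
n2 = x3 ^ n1 = x3 ^ (x2 & x1)
n3 = ~x2
n4 = n3 ^ n2 = ~x2 ^ (x3 ^ (x2 & x1))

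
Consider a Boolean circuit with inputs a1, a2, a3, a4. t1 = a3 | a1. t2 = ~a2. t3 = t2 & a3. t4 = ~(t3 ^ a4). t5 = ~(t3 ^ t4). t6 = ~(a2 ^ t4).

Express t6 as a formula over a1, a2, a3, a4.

~(a2 ^ (~((~a2 & a3) ^ a4)))

t2 = ~a2
t3 = t2 & a3 = ~a2 & a3
t4 = ~(t3 ^ a4) = ~((~a2 & a3) ^ a4)
t6 = ~(a2 ^ t4) = ~(a2 ^ (~((~a2 & a3) ^ a4)))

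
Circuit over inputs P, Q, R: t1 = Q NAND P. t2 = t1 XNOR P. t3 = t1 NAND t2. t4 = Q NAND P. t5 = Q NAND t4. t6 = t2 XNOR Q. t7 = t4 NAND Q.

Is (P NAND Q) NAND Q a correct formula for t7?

t4 = Q NAND P
t7 = t4 NAND Q = (Q NAND P) NAND Q
At P=0, Q=1, R=0: circuit gives 0, formula gives 0.
At P=0, Q=0, R=0: circuit gives 1, formula gives 1.
Agrees on all 8 inputs.

Yes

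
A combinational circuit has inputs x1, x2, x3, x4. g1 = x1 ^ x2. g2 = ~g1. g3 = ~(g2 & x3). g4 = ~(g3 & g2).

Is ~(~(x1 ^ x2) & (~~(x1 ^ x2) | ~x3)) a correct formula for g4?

g1 = x1 ^ x2
g2 = ~g1 = ~(x1 ^ x2)
g3 = ~(g2 & x3) = ~(~(x1 ^ x2) & x3)
g4 = ~(g3 & g2) = ~((~(~(x1 ^ x2) & x3)) & ~(x1 ^ x2))
At x1=0, x2=0, x3=0, x4=0: circuit gives 0, formula gives 0.
At x1=0, x2=0, x3=1, x4=0: circuit gives 1, formula gives 1.
Agrees on all 16 inputs.

Yes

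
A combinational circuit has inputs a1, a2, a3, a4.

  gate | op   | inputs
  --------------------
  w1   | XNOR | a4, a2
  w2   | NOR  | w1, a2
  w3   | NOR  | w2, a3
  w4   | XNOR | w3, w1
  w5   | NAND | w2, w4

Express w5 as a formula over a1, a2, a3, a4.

((a4 XNOR a2) NOR a2) NAND ((((a4 XNOR a2) NOR a2) NOR a3) XNOR (a4 XNOR a2))

w1 = a4 XNOR a2
w2 = w1 NOR a2 = (a4 XNOR a2) NOR a2
w3 = w2 NOR a3 = ((a4 XNOR a2) NOR a2) NOR a3
w4 = w3 XNOR w1 = (((a4 XNOR a2) NOR a2) NOR a3) XNOR (a4 XNOR a2)
w5 = w2 NAND w4 = ((a4 XNOR a2) NOR a2) NAND ((((a4 XNOR a2) NOR a2) NOR a3) XNOR (a4 XNOR a2))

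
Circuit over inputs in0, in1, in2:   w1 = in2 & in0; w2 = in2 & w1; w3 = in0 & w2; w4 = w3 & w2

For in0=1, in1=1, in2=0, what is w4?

0

w1 = 0 & 1 = 0
w2 = 0 & 0 = 0
w3 = 1 & 0 = 0
w4 = 0 & 0 = 0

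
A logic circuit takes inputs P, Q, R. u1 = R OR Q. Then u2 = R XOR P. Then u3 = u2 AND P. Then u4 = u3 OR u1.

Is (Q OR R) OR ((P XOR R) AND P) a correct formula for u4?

u1 = R OR Q
u2 = R XOR P
u3 = u2 AND P = (R XOR P) AND P
u4 = u3 OR u1 = ((R XOR P) AND P) OR (R OR Q)
At P=0, Q=0, R=0: circuit gives 0, formula gives 0.
At P=0, Q=0, R=1: circuit gives 1, formula gives 1.
Agrees on all 8 inputs.

Yes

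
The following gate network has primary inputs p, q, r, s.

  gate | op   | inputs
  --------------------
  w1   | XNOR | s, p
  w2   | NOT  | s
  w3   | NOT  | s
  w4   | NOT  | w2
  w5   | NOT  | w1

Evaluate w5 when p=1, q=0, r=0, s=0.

1

w1 = 0 XNOR 1 = 0
w5 = NOT 0 = 1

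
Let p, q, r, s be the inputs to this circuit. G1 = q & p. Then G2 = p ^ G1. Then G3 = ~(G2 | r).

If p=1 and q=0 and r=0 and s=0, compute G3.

0

G1 = 0 & 1 = 0
G2 = 1 ^ 0 = 1
G3 = ~(1 | 0) = 0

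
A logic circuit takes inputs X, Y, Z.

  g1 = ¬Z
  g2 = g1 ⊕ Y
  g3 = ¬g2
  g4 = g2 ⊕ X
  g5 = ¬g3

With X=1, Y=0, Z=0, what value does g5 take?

1

g1 = ¬0 = 1
g2 = 1 ⊕ 0 = 1
g3 = ¬1 = 0
g5 = ¬0 = 1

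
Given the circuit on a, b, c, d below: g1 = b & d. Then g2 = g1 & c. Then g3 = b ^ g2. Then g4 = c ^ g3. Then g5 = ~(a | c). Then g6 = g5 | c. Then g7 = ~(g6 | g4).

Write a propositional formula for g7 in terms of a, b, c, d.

~(((~(a | c)) | c) | (c ^ (b ^ ((b & d) & c))))

g1 = b & d
g2 = g1 & c = (b & d) & c
g3 = b ^ g2 = b ^ ((b & d) & c)
g4 = c ^ g3 = c ^ (b ^ ((b & d) & c))
g5 = ~(a | c)
g6 = g5 | c = (~(a | c)) | c
g7 = ~(g6 | g4) = ~(((~(a | c)) | c) | (c ^ (b ^ ((b & d) & c))))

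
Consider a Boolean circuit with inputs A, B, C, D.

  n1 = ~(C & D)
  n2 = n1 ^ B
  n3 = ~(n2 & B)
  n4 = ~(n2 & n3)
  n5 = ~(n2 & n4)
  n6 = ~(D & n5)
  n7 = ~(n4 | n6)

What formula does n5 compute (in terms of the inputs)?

n1 = ~(C & D)
n2 = n1 ^ B = (~(C & D)) ^ B
n3 = ~(n2 & B) = ~(((~(C & D)) ^ B) & B)
n4 = ~(n2 & n3) = ~(((~(C & D)) ^ B) & (~(((~(C & D)) ^ B) & B)))
n5 = ~(n2 & n4) = ~(((~(C & D)) ^ B) & (~(((~(C & D)) ^ B) & (~(((~(C & D)) ^ B) & B)))))

~(((~(C & D)) ^ B) & (~(((~(C & D)) ^ B) & (~(((~(C & D)) ^ B) & B)))))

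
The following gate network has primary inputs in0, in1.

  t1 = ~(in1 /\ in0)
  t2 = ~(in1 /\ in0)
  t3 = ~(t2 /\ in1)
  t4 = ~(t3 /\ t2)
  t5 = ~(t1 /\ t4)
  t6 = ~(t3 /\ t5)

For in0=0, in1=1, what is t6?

t1 = ~(1 /\ 0) = 1
t2 = ~(1 /\ 0) = 1
t3 = ~(1 /\ 1) = 0
t4 = ~(0 /\ 1) = 1
t5 = ~(1 /\ 1) = 0
t6 = ~(0 /\ 0) = 1

1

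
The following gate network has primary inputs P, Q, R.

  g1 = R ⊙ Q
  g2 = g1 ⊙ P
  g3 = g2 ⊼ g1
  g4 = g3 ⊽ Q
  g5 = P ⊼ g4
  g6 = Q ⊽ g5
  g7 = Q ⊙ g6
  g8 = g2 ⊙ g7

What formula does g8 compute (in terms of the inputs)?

g1 = R ⊙ Q
g2 = g1 ⊙ P = (R ⊙ Q) ⊙ P
g3 = g2 ⊼ g1 = ((R ⊙ Q) ⊙ P) ⊼ (R ⊙ Q)
g4 = g3 ⊽ Q = (((R ⊙ Q) ⊙ P) ⊼ (R ⊙ Q)) ⊽ Q
g5 = P ⊼ g4 = P ⊼ ((((R ⊙ Q) ⊙ P) ⊼ (R ⊙ Q)) ⊽ Q)
g6 = Q ⊽ g5 = Q ⊽ (P ⊼ ((((R ⊙ Q) ⊙ P) ⊼ (R ⊙ Q)) ⊽ Q))
g7 = Q ⊙ g6 = Q ⊙ (Q ⊽ (P ⊼ ((((R ⊙ Q) ⊙ P) ⊼ (R ⊙ Q)) ⊽ Q)))
g8 = g2 ⊙ g7 = ((R ⊙ Q) ⊙ P) ⊙ (Q ⊙ (Q ⊽ (P ⊼ ((((R ⊙ Q) ⊙ P) ⊼ (R ⊙ Q)) ⊽ Q))))

((R ⊙ Q) ⊙ P) ⊙ (Q ⊙ (Q ⊽ (P ⊼ ((((R ⊙ Q) ⊙ P) ⊼ (R ⊙ Q)) ⊽ Q))))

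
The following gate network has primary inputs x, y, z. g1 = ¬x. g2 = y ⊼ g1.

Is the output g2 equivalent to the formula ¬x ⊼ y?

g1 = ¬x
g2 = y ⊼ g1 = y ⊼ ¬x
At x=0, y=1, z=0: circuit gives 0, formula gives 0.
At x=0, y=0, z=0: circuit gives 1, formula gives 1.
Agrees on all 8 inputs.

Yes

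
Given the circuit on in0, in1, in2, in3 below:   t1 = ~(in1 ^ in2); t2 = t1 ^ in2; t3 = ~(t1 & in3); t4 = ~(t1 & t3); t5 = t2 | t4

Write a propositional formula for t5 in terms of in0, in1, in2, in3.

t1 = ~(in1 ^ in2)
t2 = t1 ^ in2 = (~(in1 ^ in2)) ^ in2
t3 = ~(t1 & in3) = ~((~(in1 ^ in2)) & in3)
t4 = ~(t1 & t3) = ~((~(in1 ^ in2)) & (~((~(in1 ^ in2)) & in3)))
t5 = t2 | t4 = ((~(in1 ^ in2)) ^ in2) | (~((~(in1 ^ in2)) & (~((~(in1 ^ in2)) & in3))))

((~(in1 ^ in2)) ^ in2) | (~((~(in1 ^ in2)) & (~((~(in1 ^ in2)) & in3))))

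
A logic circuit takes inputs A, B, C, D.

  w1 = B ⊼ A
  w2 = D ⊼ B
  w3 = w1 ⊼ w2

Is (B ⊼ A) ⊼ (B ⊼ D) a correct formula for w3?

Yes

w1 = B ⊼ A
w2 = D ⊼ B
w3 = w1 ⊼ w2 = (B ⊼ A) ⊼ (D ⊼ B)
At A=0, B=0, C=0, D=0: circuit gives 0, formula gives 0.
At A=0, B=1, C=0, D=1: circuit gives 1, formula gives 1.
Agrees on all 16 inputs.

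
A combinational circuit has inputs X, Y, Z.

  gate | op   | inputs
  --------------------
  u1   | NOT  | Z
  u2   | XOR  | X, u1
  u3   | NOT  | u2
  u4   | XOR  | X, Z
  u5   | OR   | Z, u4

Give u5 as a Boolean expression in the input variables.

u4 = X XOR Z
u5 = Z OR u4 = Z OR (X XOR Z)

Z OR (X XOR Z)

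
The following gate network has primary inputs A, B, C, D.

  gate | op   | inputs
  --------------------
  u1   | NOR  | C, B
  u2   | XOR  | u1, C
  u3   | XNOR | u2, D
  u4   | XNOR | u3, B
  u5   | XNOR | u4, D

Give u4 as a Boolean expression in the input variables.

u1 = C NOR B
u2 = u1 XOR C = (C NOR B) XOR C
u3 = u2 XNOR D = ((C NOR B) XOR C) XNOR D
u4 = u3 XNOR B = (((C NOR B) XOR C) XNOR D) XNOR B

(((C NOR B) XOR C) XNOR D) XNOR B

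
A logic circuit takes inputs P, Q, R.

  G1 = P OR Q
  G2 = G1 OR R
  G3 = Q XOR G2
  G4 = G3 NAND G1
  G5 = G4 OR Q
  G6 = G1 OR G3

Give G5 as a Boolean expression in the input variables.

((Q XOR ((P OR Q) OR R)) NAND (P OR Q)) OR Q

G1 = P OR Q
G2 = G1 OR R = (P OR Q) OR R
G3 = Q XOR G2 = Q XOR ((P OR Q) OR R)
G4 = G3 NAND G1 = (Q XOR ((P OR Q) OR R)) NAND (P OR Q)
G5 = G4 OR Q = ((Q XOR ((P OR Q) OR R)) NAND (P OR Q)) OR Q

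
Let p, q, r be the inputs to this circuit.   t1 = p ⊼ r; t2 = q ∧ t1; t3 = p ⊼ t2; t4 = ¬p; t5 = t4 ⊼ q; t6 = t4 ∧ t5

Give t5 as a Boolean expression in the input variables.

¬p ⊼ q

t4 = ¬p
t5 = t4 ⊼ q = ¬p ⊼ q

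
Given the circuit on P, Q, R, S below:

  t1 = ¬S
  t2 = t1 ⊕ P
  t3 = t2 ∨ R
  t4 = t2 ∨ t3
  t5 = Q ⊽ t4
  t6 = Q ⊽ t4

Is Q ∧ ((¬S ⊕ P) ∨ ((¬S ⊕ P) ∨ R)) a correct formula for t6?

t1 = ¬S
t2 = t1 ⊕ P = ¬S ⊕ P
t3 = t2 ∨ R = (¬S ⊕ P) ∨ R
t4 = t2 ∨ t3 = (¬S ⊕ P) ∨ ((¬S ⊕ P) ∨ R)
t6 = Q ⊽ t4 = Q ⊽ ((¬S ⊕ P) ∨ ((¬S ⊕ P) ∨ R))
At P=0, Q=0, R=0, S=1: circuit gives 1, formula gives 0.

No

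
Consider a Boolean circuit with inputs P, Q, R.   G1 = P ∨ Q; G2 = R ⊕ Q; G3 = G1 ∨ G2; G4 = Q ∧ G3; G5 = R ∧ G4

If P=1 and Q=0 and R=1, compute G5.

0

G1 = 1 ∨ 0 = 1
G2 = 1 ⊕ 0 = 1
G3 = 1 ∨ 1 = 1
G4 = 0 ∧ 1 = 0
G5 = 1 ∧ 0 = 0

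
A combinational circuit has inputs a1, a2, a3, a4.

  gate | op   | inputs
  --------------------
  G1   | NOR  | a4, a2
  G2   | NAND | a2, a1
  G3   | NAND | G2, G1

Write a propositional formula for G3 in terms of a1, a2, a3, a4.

G1 = a4 NOR a2
G2 = a2 NAND a1
G3 = G2 NAND G1 = (a2 NAND a1) NAND (a4 NOR a2)

(a2 NAND a1) NAND (a4 NOR a2)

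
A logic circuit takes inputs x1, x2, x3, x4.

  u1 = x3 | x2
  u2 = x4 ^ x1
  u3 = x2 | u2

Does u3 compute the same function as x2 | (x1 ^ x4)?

Yes

u2 = x4 ^ x1
u3 = x2 | u2 = x2 | (x4 ^ x1)
At x1=0, x2=0, x3=0, x4=0: circuit gives 0, formula gives 0.
At x1=0, x2=0, x3=0, x4=1: circuit gives 1, formula gives 1.
Agrees on all 16 inputs.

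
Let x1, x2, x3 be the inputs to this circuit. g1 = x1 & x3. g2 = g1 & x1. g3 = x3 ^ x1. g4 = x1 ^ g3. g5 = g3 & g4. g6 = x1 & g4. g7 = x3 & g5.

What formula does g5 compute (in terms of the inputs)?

(x3 ^ x1) & (x1 ^ (x3 ^ x1))

g3 = x3 ^ x1
g4 = x1 ^ g3 = x1 ^ (x3 ^ x1)
g5 = g3 & g4 = (x3 ^ x1) & (x1 ^ (x3 ^ x1))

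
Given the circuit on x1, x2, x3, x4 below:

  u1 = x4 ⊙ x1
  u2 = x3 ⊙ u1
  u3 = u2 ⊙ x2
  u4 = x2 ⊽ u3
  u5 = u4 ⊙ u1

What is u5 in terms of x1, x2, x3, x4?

(x2 ⊽ ((x3 ⊙ (x4 ⊙ x1)) ⊙ x2)) ⊙ (x4 ⊙ x1)

u1 = x4 ⊙ x1
u2 = x3 ⊙ u1 = x3 ⊙ (x4 ⊙ x1)
u3 = u2 ⊙ x2 = (x3 ⊙ (x4 ⊙ x1)) ⊙ x2
u4 = x2 ⊽ u3 = x2 ⊽ ((x3 ⊙ (x4 ⊙ x1)) ⊙ x2)
u5 = u4 ⊙ u1 = (x2 ⊽ ((x3 ⊙ (x4 ⊙ x1)) ⊙ x2)) ⊙ (x4 ⊙ x1)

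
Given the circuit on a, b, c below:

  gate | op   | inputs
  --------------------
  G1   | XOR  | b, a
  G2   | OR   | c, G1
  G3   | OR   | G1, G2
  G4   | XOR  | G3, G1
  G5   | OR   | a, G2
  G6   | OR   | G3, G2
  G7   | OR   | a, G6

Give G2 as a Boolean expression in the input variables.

c OR (b XOR a)

G1 = b XOR a
G2 = c OR G1 = c OR (b XOR a)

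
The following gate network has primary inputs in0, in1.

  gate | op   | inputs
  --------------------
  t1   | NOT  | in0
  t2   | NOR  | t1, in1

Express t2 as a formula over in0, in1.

t1 = NOT in0
t2 = t1 NOR in1 = NOT in0 NOR in1

NOT in0 NOR in1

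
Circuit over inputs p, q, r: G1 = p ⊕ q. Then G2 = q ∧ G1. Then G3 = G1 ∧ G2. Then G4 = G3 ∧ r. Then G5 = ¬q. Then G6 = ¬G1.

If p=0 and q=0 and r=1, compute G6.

1

G1 = 0 ⊕ 0 = 0
G6 = ¬0 = 1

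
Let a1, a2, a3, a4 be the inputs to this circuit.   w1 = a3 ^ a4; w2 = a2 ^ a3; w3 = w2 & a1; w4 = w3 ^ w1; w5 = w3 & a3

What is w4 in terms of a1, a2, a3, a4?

((a2 ^ a3) & a1) ^ (a3 ^ a4)

w1 = a3 ^ a4
w2 = a2 ^ a3
w3 = w2 & a1 = (a2 ^ a3) & a1
w4 = w3 ^ w1 = ((a2 ^ a3) & a1) ^ (a3 ^ a4)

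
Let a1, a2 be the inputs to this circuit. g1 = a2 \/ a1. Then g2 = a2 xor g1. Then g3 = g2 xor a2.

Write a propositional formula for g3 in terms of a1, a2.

g1 = a2 \/ a1
g2 = a2 xor g1 = a2 xor (a2 \/ a1)
g3 = g2 xor a2 = (a2 xor (a2 \/ a1)) xor a2

(a2 xor (a2 \/ a1)) xor a2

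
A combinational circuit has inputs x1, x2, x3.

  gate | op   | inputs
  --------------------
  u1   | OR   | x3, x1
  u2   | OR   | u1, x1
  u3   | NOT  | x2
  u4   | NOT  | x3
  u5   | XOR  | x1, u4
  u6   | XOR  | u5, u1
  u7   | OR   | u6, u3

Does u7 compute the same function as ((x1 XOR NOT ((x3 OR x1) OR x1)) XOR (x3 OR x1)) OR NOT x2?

u1 = x3 OR x1
u3 = NOT x2
u4 = NOT x3
u5 = x1 XOR u4 = x1 XOR NOT x3
u6 = u5 XOR u1 = (x1 XOR NOT x3) XOR (x3 OR x1)
u7 = u6 OR u3 = ((x1 XOR NOT x3) XOR (x3 OR x1)) OR NOT x2
At x1=1, x2=1, x3=0: circuit gives 1, formula gives 0.

No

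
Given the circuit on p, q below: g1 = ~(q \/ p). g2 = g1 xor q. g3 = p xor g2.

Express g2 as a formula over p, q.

(~(q \/ p)) xor q

g1 = ~(q \/ p)
g2 = g1 xor q = (~(q \/ p)) xor q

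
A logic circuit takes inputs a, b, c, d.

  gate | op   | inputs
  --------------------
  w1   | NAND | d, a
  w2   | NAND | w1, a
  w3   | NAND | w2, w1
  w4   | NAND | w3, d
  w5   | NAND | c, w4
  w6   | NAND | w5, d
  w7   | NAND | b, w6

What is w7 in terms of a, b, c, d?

w1 = d NAND a
w2 = w1 NAND a = (d NAND a) NAND a
w3 = w2 NAND w1 = ((d NAND a) NAND a) NAND (d NAND a)
w4 = w3 NAND d = (((d NAND a) NAND a) NAND (d NAND a)) NAND d
w5 = c NAND w4 = c NAND ((((d NAND a) NAND a) NAND (d NAND a)) NAND d)
w6 = w5 NAND d = (c NAND ((((d NAND a) NAND a) NAND (d NAND a)) NAND d)) NAND d
w7 = b NAND w6 = b NAND ((c NAND ((((d NAND a) NAND a) NAND (d NAND a)) NAND d)) NAND d)

b NAND ((c NAND ((((d NAND a) NAND a) NAND (d NAND a)) NAND d)) NAND d)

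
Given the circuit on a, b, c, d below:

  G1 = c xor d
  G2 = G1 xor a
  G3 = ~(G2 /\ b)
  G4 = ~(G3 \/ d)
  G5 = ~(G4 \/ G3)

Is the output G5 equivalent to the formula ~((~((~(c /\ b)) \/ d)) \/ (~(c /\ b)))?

G1 = c xor d
G2 = G1 xor a = (c xor d) xor a
G3 = ~(G2 /\ b) = ~(((c xor d) xor a) /\ b)
G4 = ~(G3 \/ d) = ~((~(((c xor d) xor a) /\ b)) \/ d)
G5 = ~(G4 \/ G3) = ~((~((~(((c xor d) xor a) /\ b)) \/ d)) \/ (~(((c xor d) xor a) /\ b)))
At a=0, b=1, c=0, d=1: circuit gives 1, formula gives 0.

No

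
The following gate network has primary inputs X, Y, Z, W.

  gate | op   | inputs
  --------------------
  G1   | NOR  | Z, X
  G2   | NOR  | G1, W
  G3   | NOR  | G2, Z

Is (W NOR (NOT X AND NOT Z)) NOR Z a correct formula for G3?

Yes

G1 = Z NOR X
G2 = G1 NOR W = (Z NOR X) NOR W
G3 = G2 NOR Z = ((Z NOR X) NOR W) NOR Z
At X=0, Y=0, Z=1, W=0: circuit gives 0, formula gives 0.
At X=0, Y=0, Z=0, W=0: circuit gives 1, formula gives 1.
Agrees on all 16 inputs.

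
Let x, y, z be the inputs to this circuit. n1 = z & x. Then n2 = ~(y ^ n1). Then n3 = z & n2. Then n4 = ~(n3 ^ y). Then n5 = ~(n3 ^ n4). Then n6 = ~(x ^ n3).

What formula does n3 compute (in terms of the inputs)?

z & (~(y ^ (z & x)))

n1 = z & x
n2 = ~(y ^ n1) = ~(y ^ (z & x))
n3 = z & n2 = z & (~(y ^ (z & x)))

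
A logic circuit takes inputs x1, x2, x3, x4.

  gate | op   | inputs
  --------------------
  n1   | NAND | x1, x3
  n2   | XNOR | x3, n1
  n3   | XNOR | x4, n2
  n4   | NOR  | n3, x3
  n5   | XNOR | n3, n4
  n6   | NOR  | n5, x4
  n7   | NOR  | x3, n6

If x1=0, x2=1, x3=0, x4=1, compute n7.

1

n1 = 0 NAND 0 = 1
n2 = 0 XNOR 1 = 0
n3 = 1 XNOR 0 = 0
n4 = 0 NOR 0 = 1
n5 = 0 XNOR 1 = 0
n6 = 0 NOR 1 = 0
n7 = 0 NOR 0 = 1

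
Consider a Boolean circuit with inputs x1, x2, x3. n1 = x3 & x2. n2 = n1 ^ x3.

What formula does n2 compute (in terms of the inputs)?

n1 = x3 & x2
n2 = n1 ^ x3 = (x3 & x2) ^ x3

(x3 & x2) ^ x3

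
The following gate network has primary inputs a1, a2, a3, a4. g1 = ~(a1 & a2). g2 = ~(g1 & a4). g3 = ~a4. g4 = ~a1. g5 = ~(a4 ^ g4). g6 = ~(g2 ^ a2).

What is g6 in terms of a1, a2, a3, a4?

g1 = ~(a1 & a2)
g2 = ~(g1 & a4) = ~((~(a1 & a2)) & a4)
g6 = ~(g2 ^ a2) = ~((~((~(a1 & a2)) & a4)) ^ a2)

~((~((~(a1 & a2)) & a4)) ^ a2)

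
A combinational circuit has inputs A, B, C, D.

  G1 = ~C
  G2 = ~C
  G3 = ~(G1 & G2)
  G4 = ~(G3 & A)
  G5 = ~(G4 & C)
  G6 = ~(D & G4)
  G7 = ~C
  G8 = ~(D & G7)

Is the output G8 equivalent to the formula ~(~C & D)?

G7 = ~C
G8 = ~(D & G7) = ~(D & ~C)
At A=0, B=0, C=0, D=1: circuit gives 0, formula gives 0.
At A=0, B=0, C=0, D=0: circuit gives 1, formula gives 1.
Agrees on all 16 inputs.

Yes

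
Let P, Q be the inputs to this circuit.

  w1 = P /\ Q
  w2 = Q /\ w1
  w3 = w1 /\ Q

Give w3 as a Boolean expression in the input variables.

w1 = P /\ Q
w3 = w1 /\ Q = (P /\ Q) /\ Q

(P /\ Q) /\ Q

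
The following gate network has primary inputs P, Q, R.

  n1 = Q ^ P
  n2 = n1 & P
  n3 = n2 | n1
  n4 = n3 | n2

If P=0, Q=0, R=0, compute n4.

0

n1 = 0 ^ 0 = 0
n2 = 0 & 0 = 0
n3 = 0 | 0 = 0
n4 = 0 | 0 = 0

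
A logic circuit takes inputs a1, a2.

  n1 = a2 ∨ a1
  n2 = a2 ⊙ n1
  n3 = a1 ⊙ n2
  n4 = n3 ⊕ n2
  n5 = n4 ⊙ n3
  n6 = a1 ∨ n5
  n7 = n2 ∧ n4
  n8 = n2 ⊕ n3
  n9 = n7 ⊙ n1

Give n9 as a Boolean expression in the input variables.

((a2 ⊙ (a2 ∨ a1)) ∧ ((a1 ⊙ (a2 ⊙ (a2 ∨ a1))) ⊕ (a2 ⊙ (a2 ∨ a1)))) ⊙ (a2 ∨ a1)

n1 = a2 ∨ a1
n2 = a2 ⊙ n1 = a2 ⊙ (a2 ∨ a1)
n3 = a1 ⊙ n2 = a1 ⊙ (a2 ⊙ (a2 ∨ a1))
n4 = n3 ⊕ n2 = (a1 ⊙ (a2 ⊙ (a2 ∨ a1))) ⊕ (a2 ⊙ (a2 ∨ a1))
n7 = n2 ∧ n4 = (a2 ⊙ (a2 ∨ a1)) ∧ ((a1 ⊙ (a2 ⊙ (a2 ∨ a1))) ⊕ (a2 ⊙ (a2 ∨ a1)))
n9 = n7 ⊙ n1 = ((a2 ⊙ (a2 ∨ a1)) ∧ ((a1 ⊙ (a2 ⊙ (a2 ∨ a1))) ⊕ (a2 ⊙ (a2 ∨ a1)))) ⊙ (a2 ∨ a1)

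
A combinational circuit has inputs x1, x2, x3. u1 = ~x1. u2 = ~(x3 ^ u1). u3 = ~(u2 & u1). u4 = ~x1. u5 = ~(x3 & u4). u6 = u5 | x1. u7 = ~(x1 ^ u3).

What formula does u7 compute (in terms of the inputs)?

u1 = ~x1
u2 = ~(x3 ^ u1) = ~(x3 ^ ~x1)
u3 = ~(u2 & u1) = ~((~(x3 ^ ~x1)) & ~x1)
u7 = ~(x1 ^ u3) = ~(x1 ^ (~((~(x3 ^ ~x1)) & ~x1)))

~(x1 ^ (~((~(x3 ^ ~x1)) & ~x1)))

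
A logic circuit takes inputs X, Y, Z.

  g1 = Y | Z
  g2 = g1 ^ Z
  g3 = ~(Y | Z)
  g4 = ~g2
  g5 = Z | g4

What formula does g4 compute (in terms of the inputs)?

g1 = Y | Z
g2 = g1 ^ Z = (Y | Z) ^ Z
g4 = ~g2 = ~((Y | Z) ^ Z)

~((Y | Z) ^ Z)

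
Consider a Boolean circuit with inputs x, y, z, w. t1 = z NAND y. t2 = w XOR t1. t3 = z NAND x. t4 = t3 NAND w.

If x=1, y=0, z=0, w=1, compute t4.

t3 = 0 NAND 1 = 1
t4 = 1 NAND 1 = 0

0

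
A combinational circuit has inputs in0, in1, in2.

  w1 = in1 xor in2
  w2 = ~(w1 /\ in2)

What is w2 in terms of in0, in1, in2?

~((in1 xor in2) /\ in2)

w1 = in1 xor in2
w2 = ~(w1 /\ in2) = ~((in1 xor in2) /\ in2)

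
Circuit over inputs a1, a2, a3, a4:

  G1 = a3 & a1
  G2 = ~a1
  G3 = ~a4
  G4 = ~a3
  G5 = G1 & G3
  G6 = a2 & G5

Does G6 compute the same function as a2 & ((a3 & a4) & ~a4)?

No

G1 = a3 & a1
G3 = ~a4
G5 = G1 & G3 = (a3 & a1) & ~a4
G6 = a2 & G5 = a2 & ((a3 & a1) & ~a4)
At a1=1, a2=1, a3=1, a4=0: circuit gives 1, formula gives 0.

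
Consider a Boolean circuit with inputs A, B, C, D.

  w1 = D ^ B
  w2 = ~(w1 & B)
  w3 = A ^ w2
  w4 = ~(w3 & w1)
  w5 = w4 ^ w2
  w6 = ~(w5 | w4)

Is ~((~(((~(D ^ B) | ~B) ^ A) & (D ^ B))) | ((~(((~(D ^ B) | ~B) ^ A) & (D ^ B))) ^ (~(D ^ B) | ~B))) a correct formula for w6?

Yes

w1 = D ^ B
w2 = ~(w1 & B) = ~((D ^ B) & B)
w3 = A ^ w2 = A ^ (~((D ^ B) & B))
w4 = ~(w3 & w1) = ~((A ^ (~((D ^ B) & B))) & (D ^ B))
w5 = w4 ^ w2 = (~((A ^ (~((D ^ B) & B))) & (D ^ B))) ^ (~((D ^ B) & B))
w6 = ~(w5 | w4) = ~(((~((A ^ (~((D ^ B) & B))) & (D ^ B))) ^ (~((D ^ B) & B))) | (~((A ^ (~((D ^ B) & B))) & (D ^ B))))
At A=0, B=0, C=0, D=0: circuit gives 0, formula gives 0.
At A=1, B=1, C=0, D=0: circuit gives 1, formula gives 1.
Agrees on all 16 inputs.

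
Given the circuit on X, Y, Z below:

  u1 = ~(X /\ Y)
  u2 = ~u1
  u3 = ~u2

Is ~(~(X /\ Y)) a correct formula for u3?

No

u1 = ~(X /\ Y)
u2 = ~u1 = ~(~(X /\ Y))
u3 = ~u2 = ~~(~(X /\ Y))
At X=0, Y=0, Z=0: circuit gives 1, formula gives 0.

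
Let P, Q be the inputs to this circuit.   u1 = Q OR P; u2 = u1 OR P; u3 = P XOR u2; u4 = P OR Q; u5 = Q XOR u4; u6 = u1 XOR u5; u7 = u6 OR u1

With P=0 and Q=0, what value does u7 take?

u1 = 0 OR 0 = 0
u4 = 0 OR 0 = 0
u5 = 0 XOR 0 = 0
u6 = 0 XOR 0 = 0
u7 = 0 OR 0 = 0

0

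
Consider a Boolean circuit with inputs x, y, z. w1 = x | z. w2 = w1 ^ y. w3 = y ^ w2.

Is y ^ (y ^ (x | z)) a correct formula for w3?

Yes

w1 = x | z
w2 = w1 ^ y = (x | z) ^ y
w3 = y ^ w2 = y ^ ((x | z) ^ y)
At x=0, y=0, z=0: circuit gives 0, formula gives 0.
At x=0, y=0, z=1: circuit gives 1, formula gives 1.
Agrees on all 8 inputs.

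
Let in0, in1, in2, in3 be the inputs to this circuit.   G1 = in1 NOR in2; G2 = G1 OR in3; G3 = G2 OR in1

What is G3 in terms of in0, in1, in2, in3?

((in1 NOR in2) OR in3) OR in1

G1 = in1 NOR in2
G2 = G1 OR in3 = (in1 NOR in2) OR in3
G3 = G2 OR in1 = ((in1 NOR in2) OR in3) OR in1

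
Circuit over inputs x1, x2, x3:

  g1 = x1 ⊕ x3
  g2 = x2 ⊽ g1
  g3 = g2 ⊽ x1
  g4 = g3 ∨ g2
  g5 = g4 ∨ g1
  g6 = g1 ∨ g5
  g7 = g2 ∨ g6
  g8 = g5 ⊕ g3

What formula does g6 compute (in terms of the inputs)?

(x1 ⊕ x3) ∨ ((((x2 ⊽ (x1 ⊕ x3)) ⊽ x1) ∨ (x2 ⊽ (x1 ⊕ x3))) ∨ (x1 ⊕ x3))

g1 = x1 ⊕ x3
g2 = x2 ⊽ g1 = x2 ⊽ (x1 ⊕ x3)
g3 = g2 ⊽ x1 = (x2 ⊽ (x1 ⊕ x3)) ⊽ x1
g4 = g3 ∨ g2 = ((x2 ⊽ (x1 ⊕ x3)) ⊽ x1) ∨ (x2 ⊽ (x1 ⊕ x3))
g5 = g4 ∨ g1 = (((x2 ⊽ (x1 ⊕ x3)) ⊽ x1) ∨ (x2 ⊽ (x1 ⊕ x3))) ∨ (x1 ⊕ x3)
g6 = g1 ∨ g5 = (x1 ⊕ x3) ∨ ((((x2 ⊽ (x1 ⊕ x3)) ⊽ x1) ∨ (x2 ⊽ (x1 ⊕ x3))) ∨ (x1 ⊕ x3))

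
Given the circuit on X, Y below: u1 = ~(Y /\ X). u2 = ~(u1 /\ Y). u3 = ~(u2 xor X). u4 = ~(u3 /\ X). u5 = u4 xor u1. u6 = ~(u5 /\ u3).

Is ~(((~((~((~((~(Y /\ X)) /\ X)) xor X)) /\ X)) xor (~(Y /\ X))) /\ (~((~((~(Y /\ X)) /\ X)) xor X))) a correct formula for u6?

u1 = ~(Y /\ X)
u2 = ~(u1 /\ Y) = ~((~(Y /\ X)) /\ Y)
u3 = ~(u2 xor X) = ~((~((~(Y /\ X)) /\ Y)) xor X)
u4 = ~(u3 /\ X) = ~((~((~((~(Y /\ X)) /\ Y)) xor X)) /\ X)
u5 = u4 xor u1 = (~((~((~((~(Y /\ X)) /\ Y)) xor X)) /\ X)) xor (~(Y /\ X))
u6 = ~(u5 /\ u3) = ~(((~((~((~((~(Y /\ X)) /\ Y)) xor X)) /\ X)) xor (~(Y /\ X))) /\ (~((~((~(Y /\ X)) /\ Y)) xor X)))
At X=1, Y=0: circuit gives 0, formula gives 1.

No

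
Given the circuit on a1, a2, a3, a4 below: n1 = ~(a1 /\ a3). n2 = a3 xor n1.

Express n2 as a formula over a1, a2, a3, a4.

n1 = ~(a1 /\ a3)
n2 = a3 xor n1 = a3 xor (~(a1 /\ a3))

a3 xor (~(a1 /\ a3))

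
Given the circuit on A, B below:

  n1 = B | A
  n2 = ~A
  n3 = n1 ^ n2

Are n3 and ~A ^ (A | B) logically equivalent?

Yes

n1 = B | A
n2 = ~A
n3 = n1 ^ n2 = (B | A) ^ ~A
At A=0, B=1: circuit gives 0, formula gives 0.
At A=0, B=0: circuit gives 1, formula gives 1.
Agrees on all 4 inputs.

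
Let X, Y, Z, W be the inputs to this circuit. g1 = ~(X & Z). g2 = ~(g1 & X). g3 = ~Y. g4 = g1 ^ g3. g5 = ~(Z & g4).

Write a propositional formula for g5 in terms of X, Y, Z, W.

g1 = ~(X & Z)
g3 = ~Y
g4 = g1 ^ g3 = (~(X & Z)) ^ ~Y
g5 = ~(Z & g4) = ~(Z & ((~(X & Z)) ^ ~Y))

~(Z & ((~(X & Z)) ^ ~Y))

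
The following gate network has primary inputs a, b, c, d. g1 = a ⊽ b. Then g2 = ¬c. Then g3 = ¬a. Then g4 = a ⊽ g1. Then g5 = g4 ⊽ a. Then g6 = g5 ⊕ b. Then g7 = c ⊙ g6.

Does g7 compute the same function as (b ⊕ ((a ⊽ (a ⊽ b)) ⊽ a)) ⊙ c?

Yes

g1 = a ⊽ b
g4 = a ⊽ g1 = a ⊽ (a ⊽ b)
g5 = g4 ⊽ a = (a ⊽ (a ⊽ b)) ⊽ a
g6 = g5 ⊕ b = ((a ⊽ (a ⊽ b)) ⊽ a) ⊕ b
g7 = c ⊙ g6 = c ⊙ (((a ⊽ (a ⊽ b)) ⊽ a) ⊕ b)
At a=0, b=0, c=0, d=0: circuit gives 0, formula gives 0.
At a=0, b=0, c=1, d=0: circuit gives 1, formula gives 1.
Agrees on all 16 inputs.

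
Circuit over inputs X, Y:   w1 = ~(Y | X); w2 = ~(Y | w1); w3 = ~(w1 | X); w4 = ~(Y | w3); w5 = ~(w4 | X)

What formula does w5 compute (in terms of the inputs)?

~((~(Y | (~((~(Y | X)) | X)))) | X)

w1 = ~(Y | X)
w3 = ~(w1 | X) = ~((~(Y | X)) | X)
w4 = ~(Y | w3) = ~(Y | (~((~(Y | X)) | X)))
w5 = ~(w4 | X) = ~((~(Y | (~((~(Y | X)) | X)))) | X)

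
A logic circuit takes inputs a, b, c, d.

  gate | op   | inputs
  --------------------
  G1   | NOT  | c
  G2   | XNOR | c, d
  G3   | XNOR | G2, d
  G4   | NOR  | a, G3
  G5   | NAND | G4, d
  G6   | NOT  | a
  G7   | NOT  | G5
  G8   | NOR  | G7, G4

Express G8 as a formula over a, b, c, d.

NOT ((a NOR ((c XNOR d) XNOR d)) NAND d) NOR (a NOR ((c XNOR d) XNOR d))

G2 = c XNOR d
G3 = G2 XNOR d = (c XNOR d) XNOR d
G4 = a NOR G3 = a NOR ((c XNOR d) XNOR d)
G5 = G4 NAND d = (a NOR ((c XNOR d) XNOR d)) NAND d
G7 = NOT G5 = NOT ((a NOR ((c XNOR d) XNOR d)) NAND d)
G8 = G7 NOR G4 = NOT ((a NOR ((c XNOR d) XNOR d)) NAND d) NOR (a NOR ((c XNOR d) XNOR d))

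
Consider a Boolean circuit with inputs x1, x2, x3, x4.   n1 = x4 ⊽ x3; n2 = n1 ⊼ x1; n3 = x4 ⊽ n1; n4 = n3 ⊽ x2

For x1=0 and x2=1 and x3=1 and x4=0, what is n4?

n1 = 0 ⊽ 1 = 0
n3 = 0 ⊽ 0 = 1
n4 = 1 ⊽ 1 = 0

0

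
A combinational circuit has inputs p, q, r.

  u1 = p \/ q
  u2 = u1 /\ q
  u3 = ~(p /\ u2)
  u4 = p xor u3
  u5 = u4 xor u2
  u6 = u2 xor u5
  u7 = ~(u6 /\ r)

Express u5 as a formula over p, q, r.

(p xor (~(p /\ ((p \/ q) /\ q)))) xor ((p \/ q) /\ q)

u1 = p \/ q
u2 = u1 /\ q = (p \/ q) /\ q
u3 = ~(p /\ u2) = ~(p /\ ((p \/ q) /\ q))
u4 = p xor u3 = p xor (~(p /\ ((p \/ q) /\ q)))
u5 = u4 xor u2 = (p xor (~(p /\ ((p \/ q) /\ q)))) xor ((p \/ q) /\ q)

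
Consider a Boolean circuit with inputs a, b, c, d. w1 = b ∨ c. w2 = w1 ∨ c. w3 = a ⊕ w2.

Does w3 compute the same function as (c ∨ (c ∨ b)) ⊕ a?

Yes

w1 = b ∨ c
w2 = w1 ∨ c = (b ∨ c) ∨ c
w3 = a ⊕ w2 = a ⊕ ((b ∨ c) ∨ c)
At a=0, b=0, c=0, d=0: circuit gives 0, formula gives 0.
At a=0, b=0, c=1, d=0: circuit gives 1, formula gives 1.
Agrees on all 16 inputs.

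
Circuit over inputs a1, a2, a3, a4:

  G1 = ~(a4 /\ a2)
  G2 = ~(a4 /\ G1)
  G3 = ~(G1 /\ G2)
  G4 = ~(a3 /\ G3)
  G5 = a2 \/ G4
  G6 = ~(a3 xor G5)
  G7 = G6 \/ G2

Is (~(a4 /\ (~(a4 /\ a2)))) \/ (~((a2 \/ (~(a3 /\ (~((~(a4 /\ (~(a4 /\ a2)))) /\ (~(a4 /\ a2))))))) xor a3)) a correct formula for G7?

Yes

G1 = ~(a4 /\ a2)
G2 = ~(a4 /\ G1) = ~(a4 /\ (~(a4 /\ a2)))
G3 = ~(G1 /\ G2) = ~((~(a4 /\ a2)) /\ (~(a4 /\ (~(a4 /\ a2)))))
G4 = ~(a3 /\ G3) = ~(a3 /\ (~((~(a4 /\ a2)) /\ (~(a4 /\ (~(a4 /\ a2)))))))
G5 = a2 \/ G4 = a2 \/ (~(a3 /\ (~((~(a4 /\ a2)) /\ (~(a4 /\ (~(a4 /\ a2))))))))
G6 = ~(a3 xor G5) = ~(a3 xor (a2 \/ (~(a3 /\ (~((~(a4 /\ a2)) /\ (~(a4 /\ (~(a4 /\ a2))))))))))
G7 = G6 \/ G2 = (~(a3 xor (a2 \/ (~(a3 /\ (~((~(a4 /\ a2)) /\ (~(a4 /\ (~(a4 /\ a2))))))))))) \/ (~(a4 /\ (~(a4 /\ a2))))
At a1=0, a2=0, a3=0, a4=1: circuit gives 0, formula gives 0.
At a1=0, a2=0, a3=0, a4=0: circuit gives 1, formula gives 1.
Agrees on all 16 inputs.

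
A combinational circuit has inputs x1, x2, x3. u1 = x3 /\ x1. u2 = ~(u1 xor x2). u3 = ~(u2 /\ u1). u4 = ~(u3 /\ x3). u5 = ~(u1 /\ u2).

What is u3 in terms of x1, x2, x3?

u1 = x3 /\ x1
u2 = ~(u1 xor x2) = ~((x3 /\ x1) xor x2)
u3 = ~(u2 /\ u1) = ~((~((x3 /\ x1) xor x2)) /\ (x3 /\ x1))

~((~((x3 /\ x1) xor x2)) /\ (x3 /\ x1))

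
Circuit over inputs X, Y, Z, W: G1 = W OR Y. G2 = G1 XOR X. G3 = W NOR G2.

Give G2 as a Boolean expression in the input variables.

G1 = W OR Y
G2 = G1 XOR X = (W OR Y) XOR X

(W OR Y) XOR X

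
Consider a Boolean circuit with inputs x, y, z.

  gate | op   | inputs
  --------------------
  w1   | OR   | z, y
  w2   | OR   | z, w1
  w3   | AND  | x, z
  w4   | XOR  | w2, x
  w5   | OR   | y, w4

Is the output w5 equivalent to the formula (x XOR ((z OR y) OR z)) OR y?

Yes

w1 = z OR y
w2 = z OR w1 = z OR (z OR y)
w4 = w2 XOR x = (z OR (z OR y)) XOR x
w5 = y OR w4 = y OR ((z OR (z OR y)) XOR x)
At x=0, y=0, z=0: circuit gives 0, formula gives 0.
At x=0, y=0, z=1: circuit gives 1, formula gives 1.
Agrees on all 8 inputs.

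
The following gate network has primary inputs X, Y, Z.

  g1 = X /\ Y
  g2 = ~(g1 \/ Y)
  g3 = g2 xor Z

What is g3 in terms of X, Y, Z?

g1 = X /\ Y
g2 = ~(g1 \/ Y) = ~((X /\ Y) \/ Y)
g3 = g2 xor Z = (~((X /\ Y) \/ Y)) xor Z

(~((X /\ Y) \/ Y)) xor Z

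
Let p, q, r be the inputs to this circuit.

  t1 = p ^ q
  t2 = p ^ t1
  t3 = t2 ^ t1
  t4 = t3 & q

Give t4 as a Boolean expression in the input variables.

((p ^ (p ^ q)) ^ (p ^ q)) & q

t1 = p ^ q
t2 = p ^ t1 = p ^ (p ^ q)
t3 = t2 ^ t1 = (p ^ (p ^ q)) ^ (p ^ q)
t4 = t3 & q = ((p ^ (p ^ q)) ^ (p ^ q)) & q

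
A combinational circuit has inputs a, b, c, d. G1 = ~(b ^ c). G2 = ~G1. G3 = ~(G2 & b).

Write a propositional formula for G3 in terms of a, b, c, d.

G1 = ~(b ^ c)
G2 = ~G1 = ~(~(b ^ c))
G3 = ~(G2 & b) = ~(~(~(b ^ c)) & b)

~(~(~(b ^ c)) & b)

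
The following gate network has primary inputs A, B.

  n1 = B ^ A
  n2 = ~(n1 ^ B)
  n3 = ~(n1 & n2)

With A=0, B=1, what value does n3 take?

n1 = 1 ^ 0 = 1
n2 = ~(1 ^ 1) = 1
n3 = ~(1 & 1) = 0

0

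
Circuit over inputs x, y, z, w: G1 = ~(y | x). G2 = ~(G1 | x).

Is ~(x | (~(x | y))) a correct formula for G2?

G1 = ~(y | x)
G2 = ~(G1 | x) = ~((~(y | x)) | x)
At x=0, y=0, z=0, w=0: circuit gives 0, formula gives 0.
At x=0, y=1, z=0, w=0: circuit gives 1, formula gives 1.
Agrees on all 16 inputs.

Yes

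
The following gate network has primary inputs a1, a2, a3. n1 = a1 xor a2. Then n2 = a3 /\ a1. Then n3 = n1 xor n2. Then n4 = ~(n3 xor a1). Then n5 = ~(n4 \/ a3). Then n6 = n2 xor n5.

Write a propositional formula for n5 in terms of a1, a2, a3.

n1 = a1 xor a2
n2 = a3 /\ a1
n3 = n1 xor n2 = (a1 xor a2) xor (a3 /\ a1)
n4 = ~(n3 xor a1) = ~(((a1 xor a2) xor (a3 /\ a1)) xor a1)
n5 = ~(n4 \/ a3) = ~((~(((a1 xor a2) xor (a3 /\ a1)) xor a1)) \/ a3)

~((~(((a1 xor a2) xor (a3 /\ a1)) xor a1)) \/ a3)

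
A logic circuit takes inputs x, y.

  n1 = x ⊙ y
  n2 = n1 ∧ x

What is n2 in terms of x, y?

(x ⊙ y) ∧ x

n1 = x ⊙ y
n2 = n1 ∧ x = (x ⊙ y) ∧ x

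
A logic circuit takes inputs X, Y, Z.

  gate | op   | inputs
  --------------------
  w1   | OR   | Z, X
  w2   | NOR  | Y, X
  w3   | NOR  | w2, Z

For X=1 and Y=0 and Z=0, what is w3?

1

w2 = 0 NOR 1 = 0
w3 = 0 NOR 0 = 1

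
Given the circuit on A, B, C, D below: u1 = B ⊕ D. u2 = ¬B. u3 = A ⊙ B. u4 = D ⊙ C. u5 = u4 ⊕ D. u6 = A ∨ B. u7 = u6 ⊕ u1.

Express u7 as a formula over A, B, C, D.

(A ∨ B) ⊕ (B ⊕ D)

u1 = B ⊕ D
u6 = A ∨ B
u7 = u6 ⊕ u1 = (A ∨ B) ⊕ (B ⊕ D)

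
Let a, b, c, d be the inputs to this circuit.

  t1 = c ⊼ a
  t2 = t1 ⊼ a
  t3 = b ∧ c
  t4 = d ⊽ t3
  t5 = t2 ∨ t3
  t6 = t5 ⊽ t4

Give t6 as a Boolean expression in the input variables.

t1 = c ⊼ a
t2 = t1 ⊼ a = (c ⊼ a) ⊼ a
t3 = b ∧ c
t4 = d ⊽ t3 = d ⊽ (b ∧ c)
t5 = t2 ∨ t3 = ((c ⊼ a) ⊼ a) ∨ (b ∧ c)
t6 = t5 ⊽ t4 = (((c ⊼ a) ⊼ a) ∨ (b ∧ c)) ⊽ (d ⊽ (b ∧ c))

(((c ⊼ a) ⊼ a) ∨ (b ∧ c)) ⊽ (d ⊽ (b ∧ c))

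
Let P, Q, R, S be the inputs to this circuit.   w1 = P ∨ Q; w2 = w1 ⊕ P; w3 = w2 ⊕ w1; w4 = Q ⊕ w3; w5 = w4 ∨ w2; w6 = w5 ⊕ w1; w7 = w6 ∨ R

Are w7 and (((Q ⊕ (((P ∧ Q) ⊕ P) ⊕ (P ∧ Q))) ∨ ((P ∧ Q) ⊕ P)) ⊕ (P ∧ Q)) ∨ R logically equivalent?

w1 = P ∨ Q
w2 = w1 ⊕ P = (P ∨ Q) ⊕ P
w3 = w2 ⊕ w1 = ((P ∨ Q) ⊕ P) ⊕ (P ∨ Q)
w4 = Q ⊕ w3 = Q ⊕ (((P ∨ Q) ⊕ P) ⊕ (P ∨ Q))
w5 = w4 ∨ w2 = (Q ⊕ (((P ∨ Q) ⊕ P) ⊕ (P ∨ Q))) ∨ ((P ∨ Q) ⊕ P)
w6 = w5 ⊕ w1 = ((Q ⊕ (((P ∨ Q) ⊕ P) ⊕ (P ∨ Q))) ∨ ((P ∨ Q) ⊕ P)) ⊕ (P ∨ Q)
w7 = w6 ∨ R = (((Q ⊕ (((P ∨ Q) ⊕ P) ⊕ (P ∨ Q))) ∨ ((P ∨ Q) ⊕ P)) ⊕ (P ∨ Q)) ∨ R
At P=0, Q=1, R=0, S=0: circuit gives 0, formula gives 1.

No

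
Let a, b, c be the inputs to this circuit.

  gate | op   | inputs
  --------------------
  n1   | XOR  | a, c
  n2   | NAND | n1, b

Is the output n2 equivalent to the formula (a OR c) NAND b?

n1 = a XOR c
n2 = n1 NAND b = (a XOR c) NAND b
At a=1, b=1, c=1: circuit gives 1, formula gives 0.

No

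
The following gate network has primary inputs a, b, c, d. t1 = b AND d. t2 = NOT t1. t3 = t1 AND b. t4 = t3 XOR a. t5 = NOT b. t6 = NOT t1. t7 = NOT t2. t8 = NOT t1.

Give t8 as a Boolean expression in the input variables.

NOT (b AND d)

t1 = b AND d
t8 = NOT t1 = NOT (b AND d)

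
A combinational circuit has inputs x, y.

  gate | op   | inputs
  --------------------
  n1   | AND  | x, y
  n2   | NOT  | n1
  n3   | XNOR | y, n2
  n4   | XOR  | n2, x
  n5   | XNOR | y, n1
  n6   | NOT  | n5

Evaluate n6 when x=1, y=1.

n1 = 1 AND 1 = 1
n5 = 1 XNOR 1 = 1
n6 = NOT 1 = 0

0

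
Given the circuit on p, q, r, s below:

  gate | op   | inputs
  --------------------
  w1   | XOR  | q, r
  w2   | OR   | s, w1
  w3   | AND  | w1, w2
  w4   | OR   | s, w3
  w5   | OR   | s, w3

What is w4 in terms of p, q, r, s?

w1 = q XOR r
w2 = s OR w1 = s OR (q XOR r)
w3 = w1 AND w2 = (q XOR r) AND (s OR (q XOR r))
w4 = s OR w3 = s OR ((q XOR r) AND (s OR (q XOR r)))

s OR ((q XOR r) AND (s OR (q XOR r)))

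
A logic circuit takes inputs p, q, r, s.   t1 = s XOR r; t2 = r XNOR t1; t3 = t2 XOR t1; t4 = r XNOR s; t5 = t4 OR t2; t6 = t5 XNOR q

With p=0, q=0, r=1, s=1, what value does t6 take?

0

t1 = 1 XOR 1 = 0
t2 = 1 XNOR 0 = 0
t4 = 1 XNOR 1 = 1
t5 = 1 OR 0 = 1
t6 = 1 XNOR 0 = 0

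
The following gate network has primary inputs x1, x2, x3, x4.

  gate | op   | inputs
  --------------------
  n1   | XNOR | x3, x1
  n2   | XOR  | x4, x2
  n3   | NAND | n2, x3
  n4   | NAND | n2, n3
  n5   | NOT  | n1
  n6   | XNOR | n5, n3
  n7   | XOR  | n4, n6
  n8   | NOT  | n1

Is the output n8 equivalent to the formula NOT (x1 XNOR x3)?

Yes

n1 = x3 XNOR x1
n8 = NOT n1 = NOT (x3 XNOR x1)
At x1=0, x2=0, x3=0, x4=0: circuit gives 0, formula gives 0.
At x1=0, x2=0, x3=1, x4=0: circuit gives 1, formula gives 1.
Agrees on all 16 inputs.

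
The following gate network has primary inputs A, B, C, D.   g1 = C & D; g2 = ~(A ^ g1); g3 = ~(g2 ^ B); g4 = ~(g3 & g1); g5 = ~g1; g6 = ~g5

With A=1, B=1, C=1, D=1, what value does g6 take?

1

g1 = 1 & 1 = 1
g5 = ~1 = 0
g6 = ~0 = 1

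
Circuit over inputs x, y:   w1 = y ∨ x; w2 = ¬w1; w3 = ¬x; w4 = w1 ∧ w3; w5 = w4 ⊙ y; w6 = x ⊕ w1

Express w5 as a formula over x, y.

w1 = y ∨ x
w3 = ¬x
w4 = w1 ∧ w3 = (y ∨ x) ∧ ¬x
w5 = w4 ⊙ y = ((y ∨ x) ∧ ¬x) ⊙ y

((y ∨ x) ∧ ¬x) ⊙ y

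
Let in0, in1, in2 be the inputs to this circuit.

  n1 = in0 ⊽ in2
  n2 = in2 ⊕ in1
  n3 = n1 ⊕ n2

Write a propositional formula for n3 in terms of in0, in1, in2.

(in0 ⊽ in2) ⊕ (in2 ⊕ in1)

n1 = in0 ⊽ in2
n2 = in2 ⊕ in1
n3 = n1 ⊕ n2 = (in0 ⊽ in2) ⊕ (in2 ⊕ in1)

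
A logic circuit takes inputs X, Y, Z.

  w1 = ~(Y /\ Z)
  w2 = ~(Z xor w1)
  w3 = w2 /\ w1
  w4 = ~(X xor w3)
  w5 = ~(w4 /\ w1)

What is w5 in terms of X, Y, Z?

~((~(X xor ((~(Z xor (~(Y /\ Z)))) /\ (~(Y /\ Z))))) /\ (~(Y /\ Z)))

w1 = ~(Y /\ Z)
w2 = ~(Z xor w1) = ~(Z xor (~(Y /\ Z)))
w3 = w2 /\ w1 = (~(Z xor (~(Y /\ Z)))) /\ (~(Y /\ Z))
w4 = ~(X xor w3) = ~(X xor ((~(Z xor (~(Y /\ Z)))) /\ (~(Y /\ Z))))
w5 = ~(w4 /\ w1) = ~((~(X xor ((~(Z xor (~(Y /\ Z)))) /\ (~(Y /\ Z))))) /\ (~(Y /\ Z)))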